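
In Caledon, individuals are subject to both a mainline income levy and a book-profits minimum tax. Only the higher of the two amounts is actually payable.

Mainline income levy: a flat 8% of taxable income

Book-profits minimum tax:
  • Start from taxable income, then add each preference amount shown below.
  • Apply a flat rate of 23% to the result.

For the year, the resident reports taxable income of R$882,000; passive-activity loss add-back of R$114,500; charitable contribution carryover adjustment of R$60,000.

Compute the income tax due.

Book-profits minimum tax:
  Adjusted income: R$882,000 + R$114,500 + R$60,000 = R$1,056,500
  R$1,056,500 × 23% = R$242,995

Mainline income levy:
  R$882,000 × 8% = R$70,560

R$242,995 > R$70,560, so the book-profits minimum tax is the binding amount.

R$242,995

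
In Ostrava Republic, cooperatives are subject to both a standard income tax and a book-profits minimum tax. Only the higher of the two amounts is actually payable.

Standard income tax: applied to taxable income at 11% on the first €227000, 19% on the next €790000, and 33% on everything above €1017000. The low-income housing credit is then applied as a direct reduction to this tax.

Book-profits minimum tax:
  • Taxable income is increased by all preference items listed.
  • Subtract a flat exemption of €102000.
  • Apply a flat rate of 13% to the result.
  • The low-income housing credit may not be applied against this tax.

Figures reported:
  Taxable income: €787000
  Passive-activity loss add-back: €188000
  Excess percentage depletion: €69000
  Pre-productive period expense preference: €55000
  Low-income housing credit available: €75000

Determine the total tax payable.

€129610

Standard income tax:
  €227000 × 11% = €24970
  €560000 × 19% = €106400
  → €131370
  Less low-income housing credit €75000 → €56370

Book-profits minimum tax:
  Adjusted income: €787000 + €188000 + €69000 + €55000 = €1099000
  Less exemption €102000 → base €997000
  €997000 × 13% = €129610

€129610 > €56370, so the book-profits minimum tax is the binding amount.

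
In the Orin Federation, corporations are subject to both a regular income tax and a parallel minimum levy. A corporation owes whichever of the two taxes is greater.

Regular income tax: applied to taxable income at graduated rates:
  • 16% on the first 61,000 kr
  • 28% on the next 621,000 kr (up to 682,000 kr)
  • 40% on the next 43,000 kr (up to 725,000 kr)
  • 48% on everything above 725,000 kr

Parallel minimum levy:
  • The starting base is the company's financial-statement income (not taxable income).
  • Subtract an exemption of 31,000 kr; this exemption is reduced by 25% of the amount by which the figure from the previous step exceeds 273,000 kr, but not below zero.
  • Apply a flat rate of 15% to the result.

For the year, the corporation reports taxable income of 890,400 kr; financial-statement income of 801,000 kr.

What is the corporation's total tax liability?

Parallel minimum levy:
  Base (financial-statement income): 801,000 kr
  Exemption: 25% × (801,000 kr − 273,000 kr) = 132,000 kr ≥ 31,000 kr, so the exemption is fully phased out
  Base: 801,000 kr − 0 kr = 801,000 kr
  801,000 kr × 15% = 120,150 kr

Regular income tax:
  61,000 kr × 16% = 9,760 kr
  621,000 kr × 28% = 173,880 kr
  43,000 kr × 40% = 17,200 kr
  165,400 kr × 48% = 79,392 kr
  → 280,232 kr

280,232 kr > 120,150 kr, so the regular income tax governs.

280,232 kr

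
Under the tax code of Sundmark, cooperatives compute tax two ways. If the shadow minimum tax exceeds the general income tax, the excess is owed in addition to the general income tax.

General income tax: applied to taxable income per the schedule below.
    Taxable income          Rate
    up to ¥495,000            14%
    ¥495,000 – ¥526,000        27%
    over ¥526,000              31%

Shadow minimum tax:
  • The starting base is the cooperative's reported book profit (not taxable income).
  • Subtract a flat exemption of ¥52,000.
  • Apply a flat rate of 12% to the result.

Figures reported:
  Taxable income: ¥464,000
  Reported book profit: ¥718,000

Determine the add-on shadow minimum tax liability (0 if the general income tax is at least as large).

General income tax:
  ¥464,000 × 14% = ¥64,960

Shadow minimum tax:
  Base (reported book profit): ¥718,000
  Less exemption ¥52,000 → base ¥666,000
  ¥666,000 × 12% = ¥79,920

Excess of shadow minimum tax over general income tax: ¥79,920 − ¥64,960 = ¥14,960.

¥14,960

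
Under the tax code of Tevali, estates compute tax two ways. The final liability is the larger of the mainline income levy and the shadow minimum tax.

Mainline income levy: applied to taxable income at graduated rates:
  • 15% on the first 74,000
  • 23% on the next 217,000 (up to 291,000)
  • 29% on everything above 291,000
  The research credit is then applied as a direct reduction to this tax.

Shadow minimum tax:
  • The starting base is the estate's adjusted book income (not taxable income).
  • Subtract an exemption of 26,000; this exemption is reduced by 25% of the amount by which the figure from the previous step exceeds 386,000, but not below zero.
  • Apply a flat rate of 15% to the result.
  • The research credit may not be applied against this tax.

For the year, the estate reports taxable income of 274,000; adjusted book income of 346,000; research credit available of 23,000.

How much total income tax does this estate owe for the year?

48,000

Mainline income levy:
  74,000 × 15% = 11,100
  200,000 × 23% = 46,000
  → 57,100
  Less research credit 23,000 → 34,100

Shadow minimum tax:
  Base (adjusted book income): 346,000
  Exemption: 346,000 ≤ 386,000, so full 26,000 applies
  Base: 346,000 − 26,000 = 320,000
  320,000 × 15% = 48,000

48,000 > 34,100, so the shadow minimum tax is the binding amount.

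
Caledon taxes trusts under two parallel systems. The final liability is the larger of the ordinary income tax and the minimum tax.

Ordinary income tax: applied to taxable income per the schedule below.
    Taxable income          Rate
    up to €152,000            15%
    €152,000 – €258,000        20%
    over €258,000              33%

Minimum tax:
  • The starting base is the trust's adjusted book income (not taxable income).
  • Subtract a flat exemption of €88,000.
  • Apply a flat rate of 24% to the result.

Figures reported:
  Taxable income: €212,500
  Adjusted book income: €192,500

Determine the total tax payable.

Ordinary income tax:
  €152,000 × 15% = €22,800
  €60,500 × 20% = €12,100
  → €34,900

Minimum tax:
  Base (adjusted book income): €192,500
  Less exemption €88,000 → base €104,500
  €104,500 × 24% = €25,080

€34,900 > €25,080, so the ordinary income tax governs.

€34,900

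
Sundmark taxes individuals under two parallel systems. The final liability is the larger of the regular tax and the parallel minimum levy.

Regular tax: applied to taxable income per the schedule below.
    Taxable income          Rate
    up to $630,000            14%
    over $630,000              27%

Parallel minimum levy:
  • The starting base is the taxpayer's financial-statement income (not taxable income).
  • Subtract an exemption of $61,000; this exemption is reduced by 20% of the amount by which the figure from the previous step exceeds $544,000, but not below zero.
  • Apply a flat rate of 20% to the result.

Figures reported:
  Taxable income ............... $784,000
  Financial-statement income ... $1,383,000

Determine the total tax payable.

Parallel minimum levy:
  Base (financial-statement income): $1,383,000
  Exemption: 20% × ($1,383,000 − $544,000) = $167,800 ≥ $61,000, so the exemption is fully phased out
  Base: $1,383,000 − $0 = $1,383,000
  $1,383,000 × 20% = $276,600

Regular tax:
  $630,000 × 14% = $88,200
  $154,000 × 27% = $41,580
  → $129,780

$276,600 > $129,780, so the parallel minimum levy is the binding amount.

$276,600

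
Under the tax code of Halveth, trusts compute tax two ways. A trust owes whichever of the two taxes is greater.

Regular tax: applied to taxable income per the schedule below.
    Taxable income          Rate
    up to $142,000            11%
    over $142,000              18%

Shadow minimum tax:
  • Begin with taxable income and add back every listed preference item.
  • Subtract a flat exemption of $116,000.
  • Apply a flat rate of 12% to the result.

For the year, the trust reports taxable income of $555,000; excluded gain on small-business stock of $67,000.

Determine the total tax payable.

Shadow minimum tax:
  Adjusted income: $555,000 + $67,000 = $622,000
  Less exemption $116,000 → base $506,000
  $506,000 × 12% = $60,720

Regular tax:
  $142,000 × 11% = $15,620
  $413,000 × 18% = $74,340
  → $89,960

$89,960 > $60,720, so the regular tax governs.

$89,960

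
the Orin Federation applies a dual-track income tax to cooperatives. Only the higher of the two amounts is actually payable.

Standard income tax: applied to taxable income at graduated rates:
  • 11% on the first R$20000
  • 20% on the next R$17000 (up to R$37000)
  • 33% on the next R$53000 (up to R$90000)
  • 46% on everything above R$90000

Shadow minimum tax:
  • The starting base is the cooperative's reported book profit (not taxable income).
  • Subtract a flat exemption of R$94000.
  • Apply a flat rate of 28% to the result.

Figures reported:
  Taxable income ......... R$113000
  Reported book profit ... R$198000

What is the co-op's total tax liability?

R$33670

Shadow minimum tax:
  Base (reported book profit): R$198000
  Less exemption R$94000 → base R$104000
  R$104000 × 28% = R$29120

Standard income tax:
  R$20000 × 11% = R$2200
  R$17000 × 20% = R$3400
  R$53000 × 33% = R$17490
  R$23000 × 46% = R$10580
  → R$33670

R$33670 > R$29120, so the standard income tax governs.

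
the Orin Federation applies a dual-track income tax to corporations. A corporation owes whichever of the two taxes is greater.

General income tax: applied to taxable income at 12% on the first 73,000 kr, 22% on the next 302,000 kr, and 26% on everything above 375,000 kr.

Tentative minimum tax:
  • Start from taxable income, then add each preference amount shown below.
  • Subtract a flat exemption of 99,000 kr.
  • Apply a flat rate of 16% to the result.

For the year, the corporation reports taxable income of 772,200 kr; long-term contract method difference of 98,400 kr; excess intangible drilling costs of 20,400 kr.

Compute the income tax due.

General income tax:
  73,000 kr × 12% = 8,760 kr
  302,000 kr × 22% = 66,440 kr
  397,200 kr × 26% = 103,272 kr
  → 178,472 kr

Tentative minimum tax:
  Adjusted income: 772,200 kr + 98,400 kr + 20,400 kr = 891,000 kr
  Less exemption 99,000 kr → base 792,000 kr
  792,000 kr × 16% = 126,720 kr

178,472 kr > 126,720 kr, so the general income tax governs.

178,472 kr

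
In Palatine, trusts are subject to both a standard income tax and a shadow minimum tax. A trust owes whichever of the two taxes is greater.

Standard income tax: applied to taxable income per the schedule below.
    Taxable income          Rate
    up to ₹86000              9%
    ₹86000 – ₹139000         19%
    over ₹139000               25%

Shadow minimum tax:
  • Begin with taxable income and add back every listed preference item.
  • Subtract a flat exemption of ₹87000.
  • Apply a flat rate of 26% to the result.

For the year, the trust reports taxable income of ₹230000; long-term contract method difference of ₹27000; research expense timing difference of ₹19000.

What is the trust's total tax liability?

₹49140

Shadow minimum tax:
  Adjusted income: ₹230000 + ₹27000 + ₹19000 = ₹276000
  Less exemption ₹87000 → base ₹189000
  ₹189000 × 26% = ₹49140

Standard income tax:
  ₹86000 × 9% = ₹7740
  ₹53000 × 19% = ₹10070
  ₹91000 × 25% = ₹22750
  → ₹40560

₹49140 > ₹40560, so the shadow minimum tax is the binding amount.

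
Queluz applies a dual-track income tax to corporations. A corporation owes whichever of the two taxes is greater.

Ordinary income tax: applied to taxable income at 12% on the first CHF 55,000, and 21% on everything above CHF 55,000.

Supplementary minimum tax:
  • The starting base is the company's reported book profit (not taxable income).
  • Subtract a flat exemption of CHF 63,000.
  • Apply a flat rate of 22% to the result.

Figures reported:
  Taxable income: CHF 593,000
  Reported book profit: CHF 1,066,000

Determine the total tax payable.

CHF 220,660

Ordinary income tax:
  CHF 55,000 × 12% = CHF 6,600
  CHF 538,000 × 21% = CHF 112,980
  → CHF 119,580

Supplementary minimum tax:
  Base (reported book profit): CHF 1,066,000
  Less exemption CHF 63,000 → base CHF 1,003,000
  CHF 1,003,000 × 22% = CHF 220,660

CHF 220,660 > CHF 119,580, so the supplementary minimum tax is the binding amount.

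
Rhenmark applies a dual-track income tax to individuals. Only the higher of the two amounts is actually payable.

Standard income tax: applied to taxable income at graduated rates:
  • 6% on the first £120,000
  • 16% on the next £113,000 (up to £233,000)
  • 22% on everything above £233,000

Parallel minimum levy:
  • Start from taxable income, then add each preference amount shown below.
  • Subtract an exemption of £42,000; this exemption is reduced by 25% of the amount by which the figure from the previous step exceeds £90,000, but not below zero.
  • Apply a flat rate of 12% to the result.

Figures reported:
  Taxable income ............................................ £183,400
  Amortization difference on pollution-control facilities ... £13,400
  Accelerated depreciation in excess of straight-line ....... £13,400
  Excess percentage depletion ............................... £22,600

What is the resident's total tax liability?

Parallel minimum levy:
  Adjusted income: £183,400 + £13,400 + £13,400 + £22,600 = £232,800
  Exemption: £42,000 − 25% × (£232,800 − £90,000) = £42,000 − £35,700 = £6,300
  Base: £232,800 − £6,300 = £226,500
  £226,500 × 12% = £27,180

Standard income tax:
  £120,000 × 6% = £7,200
  £63,400 × 16% = £10,144
  → £17,344

£27,180 > £17,344, so the parallel minimum levy is the binding amount.

£27,180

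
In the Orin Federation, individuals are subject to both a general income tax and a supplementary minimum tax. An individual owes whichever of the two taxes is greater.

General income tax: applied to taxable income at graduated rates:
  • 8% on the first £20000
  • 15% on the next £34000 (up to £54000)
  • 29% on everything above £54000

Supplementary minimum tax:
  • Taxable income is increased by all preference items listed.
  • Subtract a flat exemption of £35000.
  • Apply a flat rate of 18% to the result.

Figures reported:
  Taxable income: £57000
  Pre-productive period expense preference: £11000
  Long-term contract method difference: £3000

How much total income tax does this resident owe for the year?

General income tax:
  £20000 × 8% = £1600
  £34000 × 15% = £5100
  £3000 × 29% = £870
  → £7570

Supplementary minimum tax:
  Adjusted income: £57000 + £11000 + £3000 = £71000
  Less exemption £35000 → base £36000
  £36000 × 18% = £6480

£7570 > £6480, so the general income tax governs.

£7570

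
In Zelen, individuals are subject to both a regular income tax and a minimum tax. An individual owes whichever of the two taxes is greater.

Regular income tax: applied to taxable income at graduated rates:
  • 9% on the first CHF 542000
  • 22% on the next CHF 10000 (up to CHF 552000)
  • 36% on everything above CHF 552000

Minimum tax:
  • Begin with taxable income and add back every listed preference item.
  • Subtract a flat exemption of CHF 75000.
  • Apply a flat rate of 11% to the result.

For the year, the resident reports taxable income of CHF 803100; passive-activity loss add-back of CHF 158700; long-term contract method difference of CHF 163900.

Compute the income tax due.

CHF 141376

Minimum tax:
  Adjusted income: CHF 803100 + CHF 158700 + CHF 163900 = CHF 1125700
  Less exemption CHF 75000 → base CHF 1050700
  CHF 1050700 × 11% = CHF 115577

Regular income tax:
  CHF 542000 × 9% = CHF 48780
  CHF 10000 × 22% = CHF 2200
  CHF 251100 × 36% = CHF 90396
  → CHF 141376

CHF 141376 > CHF 115577, so the regular income tax governs.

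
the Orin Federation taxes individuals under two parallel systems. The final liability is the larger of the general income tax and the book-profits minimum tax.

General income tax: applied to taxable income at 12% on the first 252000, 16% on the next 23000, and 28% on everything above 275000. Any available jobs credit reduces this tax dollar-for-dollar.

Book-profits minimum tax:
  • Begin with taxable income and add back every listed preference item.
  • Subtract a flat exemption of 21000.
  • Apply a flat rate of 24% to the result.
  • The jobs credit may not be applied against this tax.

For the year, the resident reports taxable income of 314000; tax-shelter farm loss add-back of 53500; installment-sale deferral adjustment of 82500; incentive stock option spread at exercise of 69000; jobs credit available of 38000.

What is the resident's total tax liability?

119520

Book-profits minimum tax:
  Adjusted income: 314000 + 53500 + 82500 + 69000 = 519000
  Less exemption 21000 → base 498000
  498000 × 24% = 119520

General income tax:
  252000 × 12% = 30240
  23000 × 16% = 3680
  39000 × 28% = 10920
  → 44840
  Less jobs credit 38000 → 6840

119520 > 6840, so the book-profits minimum tax is the binding amount.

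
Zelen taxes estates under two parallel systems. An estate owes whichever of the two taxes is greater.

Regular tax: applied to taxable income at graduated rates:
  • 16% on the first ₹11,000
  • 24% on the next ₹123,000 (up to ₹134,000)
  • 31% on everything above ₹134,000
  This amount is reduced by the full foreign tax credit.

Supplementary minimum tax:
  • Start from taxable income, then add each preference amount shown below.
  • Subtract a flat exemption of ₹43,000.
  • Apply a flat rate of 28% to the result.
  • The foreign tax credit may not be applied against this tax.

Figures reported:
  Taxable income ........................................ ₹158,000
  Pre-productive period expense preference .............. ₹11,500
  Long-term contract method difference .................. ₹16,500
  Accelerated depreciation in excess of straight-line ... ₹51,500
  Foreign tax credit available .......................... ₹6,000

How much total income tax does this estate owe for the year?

₹54,460

Regular tax:
  ₹11,000 × 16% = ₹1,760
  ₹123,000 × 24% = ₹29,520
  ₹24,000 × 31% = ₹7,440
  → ₹38,720
  Less foreign tax credit ₹6,000 → ₹32,720

Supplementary minimum tax:
  Adjusted income: ₹158,000 + ₹11,500 + ₹16,500 + ₹51,500 = ₹237,500
  Less exemption ₹43,000 → base ₹194,500
  ₹194,500 × 28% = ₹54,460

₹54,460 > ₹32,720, so the supplementary minimum tax is the binding amount.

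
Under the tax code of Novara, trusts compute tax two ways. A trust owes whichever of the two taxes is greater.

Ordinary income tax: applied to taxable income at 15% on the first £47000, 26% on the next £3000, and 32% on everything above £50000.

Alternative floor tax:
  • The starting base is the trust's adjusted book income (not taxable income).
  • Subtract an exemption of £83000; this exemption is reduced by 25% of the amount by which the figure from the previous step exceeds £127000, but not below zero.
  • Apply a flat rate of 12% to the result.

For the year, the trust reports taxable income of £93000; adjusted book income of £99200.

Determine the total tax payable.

£21590

Alternative floor tax:
  Base (adjusted book income): £99200
  Exemption: £99200 ≤ £127000, so full £83000 applies
  Base: £99200 − £83000 = £16200
  £16200 × 12% = £1944

Ordinary income tax:
  £47000 × 15% = £7050
  £3000 × 26% = £780
  £43000 × 32% = £13760
  → £21590

£21590 > £1944, so the ordinary income tax governs.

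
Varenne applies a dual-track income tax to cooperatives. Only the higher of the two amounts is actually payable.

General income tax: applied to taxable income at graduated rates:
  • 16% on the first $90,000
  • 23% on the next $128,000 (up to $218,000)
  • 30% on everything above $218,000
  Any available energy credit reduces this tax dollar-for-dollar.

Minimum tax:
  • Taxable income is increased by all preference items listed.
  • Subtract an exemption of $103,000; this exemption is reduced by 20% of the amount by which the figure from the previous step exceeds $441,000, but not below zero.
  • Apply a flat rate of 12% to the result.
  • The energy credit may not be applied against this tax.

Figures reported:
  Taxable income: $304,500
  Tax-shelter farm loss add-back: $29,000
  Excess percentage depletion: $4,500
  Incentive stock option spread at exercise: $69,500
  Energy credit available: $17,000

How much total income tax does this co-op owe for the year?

$52,790

Minimum tax:
  Adjusted income: $304,500 + $29,000 + $4,500 + $69,500 = $407,500
  Exemption: $407,500 ≤ $441,000, so full $103,000 applies
  Base: $407,500 − $103,000 = $304,500
  $304,500 × 12% = $36,540

General income tax:
  $90,000 × 16% = $14,400
  $128,000 × 23% = $29,440
  $86,500 × 30% = $25,950
  → $69,790
  Less energy credit $17,000 → $52,790

$52,790 > $36,540, so the general income tax governs.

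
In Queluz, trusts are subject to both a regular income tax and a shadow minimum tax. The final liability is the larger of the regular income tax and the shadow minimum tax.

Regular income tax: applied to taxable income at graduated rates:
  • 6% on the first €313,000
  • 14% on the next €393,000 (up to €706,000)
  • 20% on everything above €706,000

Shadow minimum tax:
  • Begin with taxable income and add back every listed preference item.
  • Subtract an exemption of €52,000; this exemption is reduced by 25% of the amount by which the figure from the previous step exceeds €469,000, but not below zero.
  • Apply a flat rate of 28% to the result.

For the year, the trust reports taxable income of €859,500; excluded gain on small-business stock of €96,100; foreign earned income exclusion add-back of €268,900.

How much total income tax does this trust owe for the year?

Regular income tax:
  €313,000 × 6% = €18,780
  €393,000 × 14% = €55,020
  €153,500 × 20% = €30,700
  → €104,500

Shadow minimum tax:
  Adjusted income: €859,500 + €96,100 + €268,900 = €1,224,500
  Exemption: 25% × (€1,224,500 − €469,000) = €188,875 ≥ €52,000, so the exemption is fully phased out
  Base: €1,224,500 − €0 = €1,224,500
  €1,224,500 × 28% = €342,860

€342,860 > €104,500, so the shadow minimum tax is the binding amount.

€342,860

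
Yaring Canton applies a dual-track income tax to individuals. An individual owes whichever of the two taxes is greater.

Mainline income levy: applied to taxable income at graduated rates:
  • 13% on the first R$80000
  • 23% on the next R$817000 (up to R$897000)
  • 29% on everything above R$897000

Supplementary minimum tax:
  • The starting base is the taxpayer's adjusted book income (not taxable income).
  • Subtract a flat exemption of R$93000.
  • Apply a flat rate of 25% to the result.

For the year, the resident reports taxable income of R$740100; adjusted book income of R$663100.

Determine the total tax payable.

R$162223

Mainline income levy:
  R$80000 × 13% = R$10400
  R$660100 × 23% = R$151823
  → R$162223

Supplementary minimum tax:
  Base (adjusted book income): R$663100
  Less exemption R$93000 → base R$570100
  R$570100 × 25% = R$142525

R$162223 > R$142525, so the mainline income levy governs.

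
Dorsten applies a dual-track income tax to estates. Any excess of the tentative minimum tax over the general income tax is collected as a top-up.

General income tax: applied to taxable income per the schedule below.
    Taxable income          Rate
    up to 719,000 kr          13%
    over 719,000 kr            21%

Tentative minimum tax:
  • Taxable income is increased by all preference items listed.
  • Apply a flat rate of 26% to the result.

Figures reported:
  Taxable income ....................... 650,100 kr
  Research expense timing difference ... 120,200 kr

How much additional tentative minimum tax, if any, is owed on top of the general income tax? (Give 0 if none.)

115,765 kr

Tentative minimum tax:
  Adjusted income: 650,100 kr + 120,200 kr = 770,300 kr
  770,300 kr × 26% = 200,278 kr

General income tax:
  650,100 kr × 13% = 84,513 kr

Excess of tentative minimum tax over general income tax: 200,278 kr − 84,513 kr = 115,765 kr.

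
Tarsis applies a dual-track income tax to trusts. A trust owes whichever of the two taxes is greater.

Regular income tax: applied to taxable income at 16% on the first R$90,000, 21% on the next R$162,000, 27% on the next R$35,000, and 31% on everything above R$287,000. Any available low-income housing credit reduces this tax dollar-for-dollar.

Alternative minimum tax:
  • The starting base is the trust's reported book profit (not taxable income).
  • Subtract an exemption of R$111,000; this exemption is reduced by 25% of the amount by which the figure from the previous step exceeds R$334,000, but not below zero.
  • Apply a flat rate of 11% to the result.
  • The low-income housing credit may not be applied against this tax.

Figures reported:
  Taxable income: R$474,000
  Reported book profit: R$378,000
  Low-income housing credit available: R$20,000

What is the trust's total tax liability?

R$95,840

Regular income tax:
  R$90,000 × 16% = R$14,400
  R$162,000 × 21% = R$34,020
  R$35,000 × 27% = R$9,450
  R$187,000 × 31% = R$57,970
  → R$115,840
  Less low-income housing credit R$20,000 → R$95,840

Alternative minimum tax:
  Base (reported book profit): R$378,000
  Exemption: R$111,000 − 25% × (R$378,000 − R$334,000) = R$111,000 − R$11,000 = R$100,000
  Base: R$378,000 − R$100,000 = R$278,000
  R$278,000 × 11% = R$30,580

R$95,840 > R$30,580, so the regular income tax governs.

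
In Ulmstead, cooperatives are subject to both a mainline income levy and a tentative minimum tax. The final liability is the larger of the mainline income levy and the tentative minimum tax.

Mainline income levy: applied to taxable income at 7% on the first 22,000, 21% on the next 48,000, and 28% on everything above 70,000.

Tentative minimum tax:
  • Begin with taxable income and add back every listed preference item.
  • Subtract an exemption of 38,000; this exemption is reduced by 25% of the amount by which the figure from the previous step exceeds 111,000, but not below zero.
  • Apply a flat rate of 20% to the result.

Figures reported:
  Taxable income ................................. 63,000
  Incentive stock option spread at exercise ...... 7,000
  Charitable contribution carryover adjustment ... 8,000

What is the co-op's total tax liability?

10,150

Tentative minimum tax:
  Adjusted income: 63,000 + 7,000 + 8,000 = 78,000
  Exemption: 78,000 ≤ 111,000, so full 38,000 applies
  Base: 78,000 − 38,000 = 40,000
  40,000 × 20% = 8,000

Mainline income levy:
  22,000 × 7% = 1,540
  41,000 × 21% = 8,610
  → 10,150

10,150 > 8,000, so the mainline income levy governs.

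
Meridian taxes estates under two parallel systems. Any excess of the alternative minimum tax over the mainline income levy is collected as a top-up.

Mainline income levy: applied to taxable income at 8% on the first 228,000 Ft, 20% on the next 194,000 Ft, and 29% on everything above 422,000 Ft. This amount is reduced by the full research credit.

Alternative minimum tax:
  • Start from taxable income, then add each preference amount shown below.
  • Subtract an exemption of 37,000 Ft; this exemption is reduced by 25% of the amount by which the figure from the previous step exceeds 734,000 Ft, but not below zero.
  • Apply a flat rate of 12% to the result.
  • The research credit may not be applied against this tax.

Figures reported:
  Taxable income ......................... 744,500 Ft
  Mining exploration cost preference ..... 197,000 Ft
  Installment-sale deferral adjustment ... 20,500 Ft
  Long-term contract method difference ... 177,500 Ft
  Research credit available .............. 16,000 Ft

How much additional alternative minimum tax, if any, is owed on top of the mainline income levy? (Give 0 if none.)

2,175 Ft

Mainline income levy:
  228,000 Ft × 8% = 18,240 Ft
  194,000 Ft × 20% = 38,800 Ft
  322,500 Ft × 29% = 93,525 Ft
  → 150,565 Ft
  Less research credit 16,000 Ft → 134,565 Ft

Alternative minimum tax:
  Adjusted income: 744,500 Ft + 197,000 Ft + 20,500 Ft + 177,500 Ft = 1,139,500 Ft
  Exemption: 25% × (1,139,500 Ft − 734,000 Ft) = 101,375 Ft ≥ 37,000 Ft, so the exemption is fully phased out
  Base: 1,139,500 Ft − 0 Ft = 1,139,500 Ft
  1,139,500 Ft × 12% = 136,740 Ft

Excess of alternative minimum tax over mainline income levy: 136,740 Ft − 134,565 Ft = 2,175 Ft.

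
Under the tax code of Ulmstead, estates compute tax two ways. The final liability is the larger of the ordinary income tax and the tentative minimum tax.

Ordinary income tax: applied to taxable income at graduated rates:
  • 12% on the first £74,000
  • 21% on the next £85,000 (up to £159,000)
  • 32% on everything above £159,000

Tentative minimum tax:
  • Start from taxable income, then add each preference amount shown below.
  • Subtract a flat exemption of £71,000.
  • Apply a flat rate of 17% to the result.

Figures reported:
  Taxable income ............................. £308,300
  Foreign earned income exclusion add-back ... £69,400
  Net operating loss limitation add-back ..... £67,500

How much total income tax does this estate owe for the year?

£74,506

Ordinary income tax:
  £74,000 × 12% = £8,880
  £85,000 × 21% = £17,850
  £149,300 × 32% = £47,776
  → £74,506

Tentative minimum tax:
  Adjusted income: £308,300 + £69,400 + £67,500 = £445,200
  Less exemption £71,000 → base £374,200
  £374,200 × 17% = £63,614

£74,506 > £63,614, so the ordinary income tax governs.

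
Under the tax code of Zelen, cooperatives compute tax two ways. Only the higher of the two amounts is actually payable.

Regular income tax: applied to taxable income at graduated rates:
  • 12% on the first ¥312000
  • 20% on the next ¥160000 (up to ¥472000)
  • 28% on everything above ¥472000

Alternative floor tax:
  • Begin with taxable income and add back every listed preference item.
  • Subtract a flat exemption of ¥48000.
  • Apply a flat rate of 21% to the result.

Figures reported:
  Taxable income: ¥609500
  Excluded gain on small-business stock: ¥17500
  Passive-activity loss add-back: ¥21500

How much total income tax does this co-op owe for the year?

Alternative floor tax:
  Adjusted income: ¥609500 + ¥17500 + ¥21500 = ¥648500
  Less exemption ¥48000 → base ¥600500
  ¥600500 × 21% = ¥126105

Regular income tax:
  ¥312000 × 12% = ¥37440
  ¥160000 × 20% = ¥32000
  ¥137500 × 28% = ¥38500
  → ¥107940

¥126105 > ¥107940, so the alternative floor tax is the binding amount.

¥126105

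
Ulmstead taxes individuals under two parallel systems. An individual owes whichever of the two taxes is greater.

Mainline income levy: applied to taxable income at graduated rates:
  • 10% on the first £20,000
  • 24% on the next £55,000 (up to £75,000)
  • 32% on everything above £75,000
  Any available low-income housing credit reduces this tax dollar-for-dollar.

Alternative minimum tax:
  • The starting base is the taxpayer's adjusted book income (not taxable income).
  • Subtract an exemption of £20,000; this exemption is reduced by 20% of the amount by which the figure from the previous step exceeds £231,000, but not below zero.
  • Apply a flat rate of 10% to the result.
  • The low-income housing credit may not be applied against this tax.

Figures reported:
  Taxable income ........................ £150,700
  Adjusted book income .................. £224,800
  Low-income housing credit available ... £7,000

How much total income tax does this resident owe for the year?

£32,424

Mainline income levy:
  £20,000 × 10% = £2,000
  £55,000 × 24% = £13,200
  £75,700 × 32% = £24,224
  → £39,424
  Less low-income housing credit £7,000 → £32,424

Alternative minimum tax:
  Base (adjusted book income): £224,800
  Exemption: £224,800 ≤ £231,000, so full £20,000 applies
  Base: £224,800 − £20,000 = £204,800
  £204,800 × 10% = £20,480

£32,424 > £20,480, so the mainline income levy governs.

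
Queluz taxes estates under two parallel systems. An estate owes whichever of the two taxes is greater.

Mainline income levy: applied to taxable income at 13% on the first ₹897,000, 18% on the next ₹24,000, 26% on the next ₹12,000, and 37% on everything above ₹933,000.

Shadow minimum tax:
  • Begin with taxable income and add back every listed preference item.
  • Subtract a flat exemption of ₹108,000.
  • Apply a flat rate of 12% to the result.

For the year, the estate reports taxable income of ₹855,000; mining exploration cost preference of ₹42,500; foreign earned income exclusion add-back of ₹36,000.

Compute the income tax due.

₹111,150

Shadow minimum tax:
  Adjusted income: ₹855,000 + ₹42,500 + ₹36,000 = ₹933,500
  Less exemption ₹108,000 → base ₹825,500
  ₹825,500 × 12% = ₹99,060

Mainline income levy:
  ₹855,000 × 13% = ₹111,150

₹111,150 > ₹99,060, so the mainline income levy governs.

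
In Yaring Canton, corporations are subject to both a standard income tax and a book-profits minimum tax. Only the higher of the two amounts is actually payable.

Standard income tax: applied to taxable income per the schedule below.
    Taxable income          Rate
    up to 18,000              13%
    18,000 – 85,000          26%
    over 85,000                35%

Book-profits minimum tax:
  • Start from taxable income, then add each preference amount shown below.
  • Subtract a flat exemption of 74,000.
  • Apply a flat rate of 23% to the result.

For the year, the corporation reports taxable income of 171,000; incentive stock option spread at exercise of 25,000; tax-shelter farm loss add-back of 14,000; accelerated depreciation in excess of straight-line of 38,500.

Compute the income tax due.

49,860

Book-profits minimum tax:
  Adjusted income: 171,000 + 25,000 + 14,000 + 38,500 = 248,500
  Less exemption 74,000 → base 174,500
  174,500 × 23% = 40,135

Standard income tax:
  18,000 × 13% = 2,340
  67,000 × 26% = 17,420
  86,000 × 35% = 30,100
  → 49,860

49,860 > 40,135, so the standard income tax governs.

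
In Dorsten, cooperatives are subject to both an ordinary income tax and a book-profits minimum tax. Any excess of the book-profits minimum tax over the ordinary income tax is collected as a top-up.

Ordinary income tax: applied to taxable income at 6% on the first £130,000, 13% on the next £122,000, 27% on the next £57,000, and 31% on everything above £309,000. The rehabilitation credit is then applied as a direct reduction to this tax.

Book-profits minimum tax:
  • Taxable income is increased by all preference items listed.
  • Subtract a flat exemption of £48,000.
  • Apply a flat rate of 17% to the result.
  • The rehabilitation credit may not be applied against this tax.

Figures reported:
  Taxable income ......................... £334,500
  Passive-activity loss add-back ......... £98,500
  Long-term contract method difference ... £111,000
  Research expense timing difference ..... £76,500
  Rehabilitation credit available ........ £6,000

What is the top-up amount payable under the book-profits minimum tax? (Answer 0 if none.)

Book-profits minimum tax:
  Adjusted income: £334,500 + £98,500 + £111,000 + £76,500 = £620,500
  Less exemption £48,000 → base £572,500
  £572,500 × 17% = £97,325

Ordinary income tax:
  £130,000 × 6% = £7,800
  £122,000 × 13% = £15,860
  £57,000 × 27% = £15,390
  £25,500 × 31% = £7,905
  → £46,955
  Less rehabilitation credit £6,000 → £40,955

Excess of book-profits minimum tax over ordinary income tax: £97,325 − £40,955 = £56,370.

£56,370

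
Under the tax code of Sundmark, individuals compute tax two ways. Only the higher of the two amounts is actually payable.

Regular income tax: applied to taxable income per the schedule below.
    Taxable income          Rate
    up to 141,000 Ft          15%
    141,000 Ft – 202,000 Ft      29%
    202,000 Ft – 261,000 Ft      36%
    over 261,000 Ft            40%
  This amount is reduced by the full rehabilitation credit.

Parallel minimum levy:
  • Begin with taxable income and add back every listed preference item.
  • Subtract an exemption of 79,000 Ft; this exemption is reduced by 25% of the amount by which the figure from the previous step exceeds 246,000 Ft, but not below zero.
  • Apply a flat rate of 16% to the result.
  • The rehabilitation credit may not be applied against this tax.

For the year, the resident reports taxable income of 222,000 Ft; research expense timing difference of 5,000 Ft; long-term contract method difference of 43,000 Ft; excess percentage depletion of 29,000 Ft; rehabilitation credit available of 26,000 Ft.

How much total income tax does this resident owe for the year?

37,320 Ft

Parallel minimum levy:
  Adjusted income: 222,000 Ft + 5,000 Ft + 43,000 Ft + 29,000 Ft = 299,000 Ft
  Exemption: 79,000 Ft − 25% × (299,000 Ft − 246,000 Ft) = 79,000 Ft − 13,250 Ft = 65,750 Ft
  Base: 299,000 Ft − 65,750 Ft = 233,250 Ft
  233,250 Ft × 16% = 37,320 Ft

Regular income tax:
  141,000 Ft × 15% = 21,150 Ft
  61,000 Ft × 29% = 17,690 Ft
  20,000 Ft × 36% = 7,200 Ft
  → 46,040 Ft
  Less rehabilitation credit 26,000 Ft → 20,040 Ft

37,320 Ft > 20,040 Ft, so the parallel minimum levy is the binding amount.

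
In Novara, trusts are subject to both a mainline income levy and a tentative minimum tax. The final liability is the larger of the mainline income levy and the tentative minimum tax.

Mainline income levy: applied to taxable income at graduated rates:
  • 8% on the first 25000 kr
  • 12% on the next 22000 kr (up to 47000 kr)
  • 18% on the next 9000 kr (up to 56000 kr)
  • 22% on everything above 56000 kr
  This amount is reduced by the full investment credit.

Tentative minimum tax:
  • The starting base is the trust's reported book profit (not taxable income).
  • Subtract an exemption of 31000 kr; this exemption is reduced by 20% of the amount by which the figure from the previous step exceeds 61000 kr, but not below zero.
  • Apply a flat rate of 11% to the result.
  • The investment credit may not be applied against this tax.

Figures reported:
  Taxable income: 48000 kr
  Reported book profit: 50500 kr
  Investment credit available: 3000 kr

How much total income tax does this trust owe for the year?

2145 kr

Mainline income levy:
  25000 kr × 8% = 2000 kr
  22000 kr × 12% = 2640 kr
  1000 kr × 18% = 180 kr
  → 4820 kr
  Less investment credit 3000 kr → 1820 kr

Tentative minimum tax:
  Base (reported book profit): 50500 kr
  Exemption: 50500 kr ≤ 61000 kr, so full 31000 kr applies
  Base: 50500 kr − 31000 kr = 19500 kr
  19500 kr × 11% = 2145 kr

2145 kr > 1820 kr, so the tentative minimum tax is the binding amount.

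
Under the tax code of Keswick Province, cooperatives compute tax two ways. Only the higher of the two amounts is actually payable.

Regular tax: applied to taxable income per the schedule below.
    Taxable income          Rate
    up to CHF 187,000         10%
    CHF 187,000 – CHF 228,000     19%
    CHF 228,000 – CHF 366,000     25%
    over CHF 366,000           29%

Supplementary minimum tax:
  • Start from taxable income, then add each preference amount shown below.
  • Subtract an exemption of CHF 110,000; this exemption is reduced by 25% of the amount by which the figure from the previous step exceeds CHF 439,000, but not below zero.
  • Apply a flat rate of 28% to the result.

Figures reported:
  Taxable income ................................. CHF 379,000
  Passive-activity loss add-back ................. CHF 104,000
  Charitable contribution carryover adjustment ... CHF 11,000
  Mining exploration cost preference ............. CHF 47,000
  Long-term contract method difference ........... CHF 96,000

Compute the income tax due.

CHF 161,420

Regular tax:
  CHF 187,000 × 10% = CHF 18,700
  CHF 41,000 × 19% = CHF 7,790
  CHF 138,000 × 25% = CHF 34,500
  CHF 13,000 × 29% = CHF 3,770
  → CHF 64,760

Supplementary minimum tax:
  Adjusted income: CHF 379,000 + CHF 104,000 + CHF 11,000 + CHF 47,000 + CHF 96,000 = CHF 637,000
  Exemption: CHF 110,000 − 25% × (CHF 637,000 − CHF 439,000) = CHF 110,000 − CHF 49,500 = CHF 60,500
  Base: CHF 637,000 − CHF 60,500 = CHF 576,500
  CHF 576,500 × 28% = CHF 161,420

CHF 161,420 > CHF 64,760, so the supplementary minimum tax is the binding amount.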